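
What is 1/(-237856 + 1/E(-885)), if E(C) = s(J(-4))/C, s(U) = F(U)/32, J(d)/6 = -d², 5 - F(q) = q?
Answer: -101/24051776 ≈ -4.1993e-6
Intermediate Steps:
F(q) = 5 - q
J(d) = -6*d² (J(d) = 6*(-d²) = -6*d²)
s(U) = 5/32 - U/32 (s(U) = (5 - U)/32 = (5 - U)*(1/32) = 5/32 - U/32)
E(C) = 101/(32*C) (E(C) = (5/32 - (-3)*(-4)²/16)/C = (5/32 - (-3)*16/16)/C = (5/32 - 1/32*(-96))/C = (5/32 + 3)/C = 101/(32*C))
1/(-237856 + 1/E(-885)) = 1/(-237856 + 1/((101/32)/(-885))) = 1/(-237856 + 1/((101/32)*(-1/885))) = 1/(-237856 + 1/(-101/28320)) = 1/(-237856 - 28320/101) = 1/(-24051776/101) = -101/24051776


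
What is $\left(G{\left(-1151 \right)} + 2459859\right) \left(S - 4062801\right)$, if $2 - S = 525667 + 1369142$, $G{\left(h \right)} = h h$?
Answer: $-22547520693280$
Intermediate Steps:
$G{\left(h \right)} = h^{2}$
$S = -1894807$ ($S = 2 - \left(525667 + 1369142\right) = 2 - 1894809 = -1894807$)
$\left(G{\left(-1151 \right)} + 2459859\right) \left(S - 4062801\right) = \left(\left(-1151\right)^{2} + 2459859\right) \left(-1894807 - 4062801\right) = \left(1324801 + 2459859\right) \left(-5957608\right) = 3784660 \left(-5957608\right) = -22547520693280$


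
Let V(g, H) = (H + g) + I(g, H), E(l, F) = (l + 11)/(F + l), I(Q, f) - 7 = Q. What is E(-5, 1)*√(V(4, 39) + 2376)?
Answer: -27*√30/2 ≈ -73.943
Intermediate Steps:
I(Q, f) = 7 + Q
E(l, F) = (11 + l)/(F + l)
V(g, H) = 7 + H + 2*g (V(g, H) = (H + g) + (7 + g) = 7 + H + 2*g)
E(-5, 1)*√(V(4, 39) + 2376) = ((11 - 5)/(1 - 5))*√((7 + 39 + 2*4) + 2376) = (6/(-4))*√((7 + 39 + 8) + 2376) = (-¼*6)*√(54 + 2376) = -27*√30/2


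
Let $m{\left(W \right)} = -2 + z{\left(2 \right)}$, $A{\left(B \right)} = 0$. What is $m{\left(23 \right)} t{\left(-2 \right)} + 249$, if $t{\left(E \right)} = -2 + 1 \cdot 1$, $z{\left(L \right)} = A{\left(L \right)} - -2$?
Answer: $249$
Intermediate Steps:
$z{\left(L \right)} = 2$ ($z{\left(L \right)} = 0 - -2 = 0 + 2 = 2$)
$t{\left(E \right)} = -1$ ($t{\left(E \right)} = -2 + 1 = -1$)
$m{\left(W \right)} = 0$ ($m{\left(W \right)} = -2 + 2 = 0$)
$m{\left(23 \right)} t{\left(-2 \right)} + 249 = 0 \left(-1\right) + 249 = 0 + 249 = 249$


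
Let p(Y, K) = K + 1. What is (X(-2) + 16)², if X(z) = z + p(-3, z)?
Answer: 169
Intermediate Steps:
p(Y, K) = 1 + K
X(z) = 1 + 2*z (X(z) = z + (1 + z) = 1 + 2*z)
(X(-2) + 16)² = ((1 + 2*(-2)) + 16)² = ((1 - 4) + 16)² = (-3 + 16)² = 13² = 169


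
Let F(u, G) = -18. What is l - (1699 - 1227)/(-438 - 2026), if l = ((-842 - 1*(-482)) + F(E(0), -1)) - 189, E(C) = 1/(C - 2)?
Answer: -174577/308 ≈ -566.81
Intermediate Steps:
E(C) = 1/(-2 + C)
l = -567 (l = ((-842 - 1*(-482)) - 18) - 189 = ((-842 + 482) - 18) - 189 = (-360 - 18) - 189 = -378 - 189 = -567)
l - (1699 - 1227)/(-438 - 2026) = -567 - (1699 - 1227)/(-438 - 2026) = -567 - 472/(-2464) = -567 - 472*(-1)/2464 = -567 - 1*(-59/308) = -567 + 59/308 = -174577/308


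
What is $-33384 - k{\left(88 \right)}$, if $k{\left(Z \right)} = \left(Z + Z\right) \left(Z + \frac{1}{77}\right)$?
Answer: $- \frac{342120}{7} \approx -48874.0$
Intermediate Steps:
$k{\left(Z \right)} = 2 Z \left(\frac{1}{77} + Z\right)$ ($k{\left(Z \right)} = 2 Z \left(Z + \frac{1}{77}\right) = 2 Z \left(\frac{1}{77} + Z\right)$)
$-33384 - k{\left(88 \right)} = -33384 - \frac{2}{77} \cdot 88 \left(1 + 77 \cdot 88\right) = -33384 - \frac{2}{77} \cdot 88 \left(1 + 6776\right) = -33384 - \frac{2}{77} \cdot 88 \cdot 6777 = -33384 - \frac{108432}{7} = - \frac{342120}{7}$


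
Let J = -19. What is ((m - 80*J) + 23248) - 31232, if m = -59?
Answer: -6523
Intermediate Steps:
((m - 80*J) + 23248) - 31232 = ((-59 - 80*(-19)) + 23248) - 31232 = ((-59 + 1520) + 23248) - 31232 = (1461 + 23248) - 31232 = 24709 - 31232 = -6523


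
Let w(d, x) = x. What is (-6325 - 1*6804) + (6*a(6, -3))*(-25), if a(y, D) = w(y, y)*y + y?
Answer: -19429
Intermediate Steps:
a(y, D) = y + y**2 (a(y, D) = y*y + y = y**2 + y = y + y**2)
(-6325 - 1*6804) + (6*a(6, -3))*(-25) = (-6325 - 1*6804) + (6*(6*(1 + 6)))*(-25) = (-6325 - 6804) + (6*(6*7))*(-25) = -13129 + (6*42)*(-25) = -13129 + 252*(-25) = -13129 - 6300 = -19429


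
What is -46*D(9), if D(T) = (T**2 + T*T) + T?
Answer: -7866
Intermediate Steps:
D(T) = T + 2*T**2 (D(T) = (T**2 + T**2) + T = 2*T**2 + T = T + 2*T**2)
-46*D(9) = -414*(1 + 2*9) = -414*(1 + 18) = -414*19 = -46*171 = -7866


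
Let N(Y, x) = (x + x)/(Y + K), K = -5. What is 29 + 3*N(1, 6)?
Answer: 20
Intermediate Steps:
N(Y, x) = 2*x/(-5 + Y) (N(Y, x) = (x + x)/(Y - 5) = (2*x)/(-5 + Y) = 2*x/(-5 + Y))
29 + 3*N(1, 6) = 29 + 3*(2*6/(-5 + 1)) = 29 + 3*(2*6/(-4)) = 29 + 3*(2*6*(-¼)) = 29 + 3*(-3) = 29 - 9 = 20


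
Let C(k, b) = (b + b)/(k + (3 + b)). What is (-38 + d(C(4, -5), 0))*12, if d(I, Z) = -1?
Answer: -468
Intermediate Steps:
C(k, b) = 2*b/(3 + b + k) (C(k, b) = (2*b)/(3 + b + k) = 2*b/(3 + b + k))
(-38 + d(C(4, -5), 0))*12 = (-38 - 1)*12 = -39*12 = -468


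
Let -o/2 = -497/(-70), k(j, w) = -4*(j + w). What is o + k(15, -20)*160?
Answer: 15929/5 ≈ 3185.8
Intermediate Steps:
k(j, w) = -4*j - 4*w
o = -71/5 (o = -(-994)/(-70) = -(-994)*(-1)/70 = -2*71/10 = -71/5 ≈ -14.200)
o + k(15, -20)*160 = -71/5 + (-4*15 - 4*(-20))*160 = -71/5 + (-60 + 80)*160 = -71/5 + 20*160 = -71/5 + 3200 = 15929/5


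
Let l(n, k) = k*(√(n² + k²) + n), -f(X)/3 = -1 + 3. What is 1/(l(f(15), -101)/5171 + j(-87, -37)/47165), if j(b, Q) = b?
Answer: -6861147087974295/231511750043442556 - 1161811281037975*√10237/231511750043442556 ≈ -0.53738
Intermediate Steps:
f(X) = -6 (f(X) = -3*(-1 + 3) = -3*2 = -6)
l(n, k) = k*(n + √(k² + n²)) (l(n, k) = k*(√(k² + n²) + n) = k*(n + √(k² + n²)))
1/(l(f(15), -101)/5171 + j(-87, -37)/47165) = 1/(-101*(-6 + √((-101)² + (-6)²))/5171 - 87/47165) = 1/(-101*(-6 + √(10201 + 36))*(1/5171) - 87*1/47165) = 1/(-101*(-6 + √10237)*(1/5171) - 87/47165) = 1/((606 - 101*√10237)*(1/5171) - 87/47165) = 1/((606/5171 - 101*√10237/5171) - 87/47165) = 1/(28132113/243890215 - 101*√10237/5171)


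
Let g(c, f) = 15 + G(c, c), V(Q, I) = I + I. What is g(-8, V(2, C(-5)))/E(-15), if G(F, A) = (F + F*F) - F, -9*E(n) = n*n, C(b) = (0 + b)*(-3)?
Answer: -79/25 ≈ -3.1600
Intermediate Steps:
C(b) = -3*b (C(b) = b*(-3) = -3*b)
V(Q, I) = 2*I
E(n) = -n**2/9 (E(n) = -n*n/9 = -n**2/9)
G(F, A) = F**2 (G(F, A) = (F + F**2) - F = F**2)
g(c, f) = 15 + c**2
g(-8, V(2, C(-5)))/E(-15) = (15 + (-8)**2)/((-1/9*(-15)**2)) = (15 + 64)/((-1/9*225)) = 79/(-25) = 79*(-1/25) = -79/25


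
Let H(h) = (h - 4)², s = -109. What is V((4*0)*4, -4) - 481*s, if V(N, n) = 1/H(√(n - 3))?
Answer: 2*(209716*√7 + 235931*I)/(8*√7 + 9*I) ≈ 52429.0 + 0.040016*I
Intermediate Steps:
H(h) = (-4 + h)²
V(N, n) = (-4 + √(-3 + n))⁻² (V(N, n) = 1/((-4 + √(n - 3))²) = 1/((-4 + √(-3 + n))²) = (-4 + √(-3 + n))⁻²)
V((4*0)*4, -4) - 481*s = (-4 + √(-3 - 4))⁻² - 481*(-109) = (-4 + √(-7))⁻² + 52429 = (-4 + I*√7)⁻² + 52429 = 52429 + (-4 + I*√7)⁻²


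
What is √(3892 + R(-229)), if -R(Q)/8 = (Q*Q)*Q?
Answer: 2*√24018951 ≈ 9801.8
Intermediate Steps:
R(Q) = -8*Q³ (R(Q) = -8*Q*Q*Q = -8*Q²*Q = -8*Q³)
√(3892 + R(-229)) = √(3892 - 8*(-229)³) = √(3892 - 8*(-12008989)) = √(3892 + 96071912) = √96075804 = 2*√24018951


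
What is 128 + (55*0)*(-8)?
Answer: 128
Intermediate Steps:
128 + (55*0)*(-8) = 128 + 0*(-8) = 128 + 0 = 128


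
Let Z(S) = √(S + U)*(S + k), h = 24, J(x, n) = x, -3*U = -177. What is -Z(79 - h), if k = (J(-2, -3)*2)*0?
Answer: -55*√114 ≈ -587.24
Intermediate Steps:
U = 59 (U = -⅓*(-177) = 59)
k = 0 (k = -2*2*0 = -4*0 = 0)
Z(S) = S*√(59 + S) (Z(S) = √(S + 59)*(S + 0) = √(59 + S)*S = S*√(59 + S))
-Z(79 - h) = -(79 - 1*24)*√(59 + (79 - 1*24)) = -(79 - 24)*√(59 + (79 - 24)) = -55*√(59 + 55) = -55*√114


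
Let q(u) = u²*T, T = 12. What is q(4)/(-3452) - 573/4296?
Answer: -233569/1235816 ≈ -0.18900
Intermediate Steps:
q(u) = 12*u² (q(u) = u²*12 = 12*u²)
q(4)/(-3452) - 573/4296 = (12*4²)/(-3452) - 573/4296 = (12*16)*(-1/3452) - 573*1/4296 = 192*(-1/3452) - 191/1432 = -48/863 - 191/1432 = -233569/1235816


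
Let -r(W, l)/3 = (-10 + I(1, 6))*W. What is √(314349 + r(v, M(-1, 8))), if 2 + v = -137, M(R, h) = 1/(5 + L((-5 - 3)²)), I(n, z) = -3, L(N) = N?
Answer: 8*√4827 ≈ 555.81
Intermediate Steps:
M(R, h) = 1/69 (M(R, h) = 1/(5 + (-5 - 3)²) = 1/(5 + (-8)²) = 1/(5 + 64) = 1/69)
v = -139 (v = -2 - 137 = -139)
r(W, l) = 39*W (r(W, l) = -3*(-10 - 3)*W = -(-39)*W = 39*W)
√(314349 + r(v, M(-1, 8))) = √(314349 + 39*(-139)) = √(314349 - 5421) = √308928 = 8*√4827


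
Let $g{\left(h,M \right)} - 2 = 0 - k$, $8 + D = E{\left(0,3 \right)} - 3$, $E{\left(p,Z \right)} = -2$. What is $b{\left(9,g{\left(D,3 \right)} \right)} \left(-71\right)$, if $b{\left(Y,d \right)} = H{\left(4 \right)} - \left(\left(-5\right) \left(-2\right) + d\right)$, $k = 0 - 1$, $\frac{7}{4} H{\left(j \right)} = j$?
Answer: $\frac{5325}{7} \approx 760.71$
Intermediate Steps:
$H{\left(j \right)} = \frac{4 j}{7}$
$k = -1$ ($k = 0 - 1 = -1$)
$D = -13$ ($D = -8 - 5 = -13$)
$g{\left(h,M \right)} = 3$ ($g{\left(h,M \right)} = 2 + \left(0 - -1\right) = 2 + \left(0 + 1\right) = 2 + 1 = 3$)
$b{\left(Y,d \right)} = - \frac{54}{7} - d$ ($b{\left(Y,d \right)} = \frac{4}{7} \cdot 4 - \left(\left(-5\right) \left(-2\right) + d\right) = \frac{16}{7} - \left(10 + d\right) = - \frac{54}{7} - d$)
$b{\left(9,g{\left(D,3 \right)} \right)} \left(-71\right) = \left(- \frac{54}{7} - 3\right) \left(-71\right) = \left(- \frac{75}{7}\right) \left(-71\right) = \frac{5325}{7}$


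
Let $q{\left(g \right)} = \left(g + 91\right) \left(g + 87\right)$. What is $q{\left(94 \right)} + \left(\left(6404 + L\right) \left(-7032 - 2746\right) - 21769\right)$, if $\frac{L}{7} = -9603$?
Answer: $594680342$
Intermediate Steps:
$L = -67221$ ($L = 7 \left(-9603\right) = -67221$)
$q{\left(g \right)} = \left(87 + g\right) \left(91 + g\right)$ ($q{\left(g \right)} = \left(91 + g\right) \left(87 + g\right) = \left(87 + g\right) \left(91 + g\right)$)
$q{\left(94 \right)} + \left(\left(6404 + L\right) \left(-7032 - 2746\right) - 21769\right) = \left(7917 + 94^{2} + 178 \cdot 94\right) - \left(21769 - \left(6404 - 67221\right) \left(-7032 - 2746\right)\right) = \left(7917 + 8836 + 16732\right) - -594646857 = 33485 + \left(594668626 - 21769\right) = 33485 + 594646857 = 594680342$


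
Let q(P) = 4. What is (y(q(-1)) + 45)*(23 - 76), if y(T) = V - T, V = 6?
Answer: -2491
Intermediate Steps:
y(T) = 6 - T
(y(q(-1)) + 45)*(23 - 76) = ((6 - 1*4) + 45)*(23 - 76) = ((6 - 4) + 45)*(-53) = (2 + 45)*(-53) = 47*(-53) = -2491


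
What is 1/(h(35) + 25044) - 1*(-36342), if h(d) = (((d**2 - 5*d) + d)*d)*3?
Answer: 5050411399/138969 ≈ 36342.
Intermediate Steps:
h(d) = 3*d*(d**2 - 4*d) (h(d) = ((d**2 - 4*d)*d)*3 = (d*(d**2 - 4*d))*3 = 3*d*(d**2 - 4*d))
1/(h(35) + 25044) - 1*(-36342) = 1/(3*35**2*(-4 + 35) + 25044) - 1*(-36342) = 1/(3*1225*31 + 25044) + 36342 = 1/(113925 + 25044) + 36342 = 1/138969 + 36342 = 5050411399/138969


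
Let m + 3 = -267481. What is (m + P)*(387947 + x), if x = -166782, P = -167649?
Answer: -96236189945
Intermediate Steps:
m = -267484 (m = -3 - 267481 = -267484)
(m + P)*(387947 + x) = (-267484 - 167649)*(387947 - 166782) = -435133*221165 = -96236189945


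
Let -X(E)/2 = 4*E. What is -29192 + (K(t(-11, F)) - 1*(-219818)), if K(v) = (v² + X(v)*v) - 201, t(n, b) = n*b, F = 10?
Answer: 105725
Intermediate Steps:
X(E) = -8*E
t(n, b) = b*n
K(v) = -201 - 7*v² (K(v) = (v² + (-8*v)*v) - 201 = (v² - 8*v²) - 201 = -7*v² - 201 = -201 - 7*v²)
-29192 + (K(t(-11, F)) - 1*(-219818)) = -29192 + ((-201 - 7*(10*(-11))²) - 1*(-219818)) = -29192 + ((-201 - 7*(-110)²) + 219818) = -29192 + ((-201 - 7*12100) + 219818) = -29192 + ((-201 - 84700) + 219818) = -29192 + (-84901 + 219818) = -29192 + 134917 = 105725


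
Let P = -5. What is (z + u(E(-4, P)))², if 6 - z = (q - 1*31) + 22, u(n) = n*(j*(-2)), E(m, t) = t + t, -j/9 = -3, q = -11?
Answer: 320356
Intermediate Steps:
j = 27 (j = -9*(-3) = 27)
E(m, t) = 2*t
u(n) = -54*n (u(n) = n*(27*(-2)) = n*(-54) = -54*n)
z = 26 (z = 6 - ((-11 - 1*31) + 22) = 6 - ((-11 - 31) + 22) = 6 - (-42 + 22) = 6 - 1*(-20) = 6 + 20 = 26)
(z + u(E(-4, P)))² = (26 - 108*(-5))² = (26 - 54*(-10))² = (26 + 540)² = 566² = 320356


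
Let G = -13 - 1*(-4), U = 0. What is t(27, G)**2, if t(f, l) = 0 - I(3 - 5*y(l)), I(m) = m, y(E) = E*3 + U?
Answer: 19044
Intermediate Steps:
y(E) = 3*E (y(E) = E*3 + 0 = 3*E + 0 = 3*E)
G = -9 (G = -13 + 4 = -9)
t(f, l) = -3 + 15*l (t(f, l) = 0 - (3 - 15*l) = 0 + (-3 + 15*l) = -3 + 15*l)
t(27, G)**2 = (-3 + 15*(-9))**2 = (-3 - 135)**2 = (-138)**2 = 19044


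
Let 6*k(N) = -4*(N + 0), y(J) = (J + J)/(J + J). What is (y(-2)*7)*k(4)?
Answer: -56/3 ≈ -18.667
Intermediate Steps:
y(J) = 1 (y(J) = (2*J)/((2*J)) = (2*J)*(1/(2*J)) = 1)
k(N) = -2*N/3 (k(N) = (-4*(N + 0))/6 = (-4*N)/6 = -2*N/3)
(y(-2)*7)*k(4) = (1*7)*(-2/3*4) = 7*(-8/3) = -56/3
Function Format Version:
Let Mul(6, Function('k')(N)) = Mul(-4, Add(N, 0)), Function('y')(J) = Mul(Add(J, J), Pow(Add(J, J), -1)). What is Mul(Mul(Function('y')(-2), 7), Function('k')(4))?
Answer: Rational(-56, 3) ≈ -18.667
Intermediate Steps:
Function('y')(J) = 1 (Function('y')(J) = Mul(Mul(2, J), Pow(Mul(2, J), -1)) = Mul(Mul(2, J), Mul(Rational(1, 2), Pow(J, -1))) = 1)
Function('k')(N) = Mul(Rational(-2, 3), N) (Function('k')(N) = Mul(Rational(1, 6), Mul(-4, Add(N, 0))) = Mul(Rational(1, 6), Mul(-4, N)) = Mul(Rational(-2, 3), N))
Mul(Mul(Function('y')(-2), 7), Function('k')(4)) = Mul(Mul(1, 7), Mul(Rational(-2, 3), 4)) = Mul(7, Rational(-8, 3)) = Rational(-56, 3)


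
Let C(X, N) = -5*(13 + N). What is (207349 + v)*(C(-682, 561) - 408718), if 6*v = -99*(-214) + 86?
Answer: -86801576868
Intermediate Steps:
v = 10636/3 (v = (-99*(-214) + 86)/6 = (21186 + 86)/6 = (1/6)*21272 = 10636/3 ≈ 3545.3)
C(X, N) = -65 - 5*N
(207349 + v)*(C(-682, 561) - 408718) = (207349 + 10636/3)*((-65 - 5*561) - 408718) = 632683*((-65 - 2805) - 408718)/3 = 632683*(-2870 - 408718)/3 = (632683/3)*(-411588) = -86801576868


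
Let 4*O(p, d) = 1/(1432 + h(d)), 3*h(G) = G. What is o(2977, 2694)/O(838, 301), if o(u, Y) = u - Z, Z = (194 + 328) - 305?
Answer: 16916960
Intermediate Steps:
h(G) = G/3
Z = 217 (Z = 522 - 305 = 217)
o(u, Y) = -217 + u (o(u, Y) = u - 1*217 = u - 217 = -217 + u)
O(p, d) = 1/(4*(1432 + d/3))
o(2977, 2694)/O(838, 301) = (-217 + 2977)/((3/(4*(4296 + 301)))) = 2760/(((¾)/4597)) = 2760/(((¾)*(1/4597))) = 2760/(3/18388) = 2760*(18388/3) = 16916960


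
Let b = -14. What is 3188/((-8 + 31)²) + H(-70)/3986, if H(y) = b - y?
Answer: 6368496/1054297 ≈ 6.0405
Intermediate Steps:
H(y) = -14 - y
3188/((-8 + 31)²) + H(-70)/3986 = 3188/((-8 + 31)²) + (-14 - 1*(-70))/3986 = 3188/(23²) + (-14 + 70)*(1/3986) = 3188/529 + 56*(1/3986) = 3188*(1/529) + 28/1993 = 3188/529 + 28/1993 = 6368496/1054297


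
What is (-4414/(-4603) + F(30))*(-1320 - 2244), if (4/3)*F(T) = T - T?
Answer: -15731496/4603 ≈ -3417.7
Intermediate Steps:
F(T) = 0 (F(T) = 3*(T - T)/4 = (¾)*0 = 0)
(-4414/(-4603) + F(30))*(-1320 - 2244) = (-4414/(-4603) + 0)*(-1320 - 2244) = (-4414*(-1/4603) + 0)*(-3564) = (4414/4603 + 0)*(-3564) = (4414/4603)*(-3564) = -15731496/4603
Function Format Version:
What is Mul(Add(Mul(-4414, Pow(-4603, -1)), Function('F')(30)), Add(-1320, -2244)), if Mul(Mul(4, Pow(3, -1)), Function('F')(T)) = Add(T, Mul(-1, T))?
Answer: Rational(-15731496, 4603) ≈ -3417.7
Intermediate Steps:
Function('F')(T) = 0 (Function('F')(T) = Mul(Rational(3, 4), Add(T, Mul(-1, T))) = Mul(Rational(3, 4), 0) = 0)
Mul(Add(Mul(-4414, Pow(-4603, -1)), Function('F')(30)), Add(-1320, -2244)) = Mul(Add(Mul(-4414, Pow(-4603, -1)), 0), Add(-1320, -2244)) = Mul(Add(Mul(-4414, Rational(-1, 4603)), 0), -3564) = Mul(Add(Rational(4414, 4603), 0), -3564) = Mul(Rational(4414, 4603), -3564) = Rational(-15731496, 4603)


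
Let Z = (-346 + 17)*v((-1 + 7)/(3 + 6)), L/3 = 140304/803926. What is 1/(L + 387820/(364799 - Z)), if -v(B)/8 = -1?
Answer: 147693667053/233217349196 ≈ 0.63329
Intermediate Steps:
v(B) = 8 (v(B) = -8*(-1) = 8)
L = 210456/401963 (L = 3*(140304/803926) = 3*(140304*(1/803926)) = 3*(70152/401963) = 210456/401963 ≈ 0.52357)
Z = -2632 (Z = (-346 + 17)*8 = -329*8 = -2632)
1/(L + 387820/(364799 - Z)) = 1/(210456/401963 + 387820/(364799 - 1*(-2632))) = 1/(210456/401963 + 387820/(364799 + 2632)) = 1/(210456/401963 + 387820/367431) = 1/(233217349196/147693667053) = 147693667053/233217349196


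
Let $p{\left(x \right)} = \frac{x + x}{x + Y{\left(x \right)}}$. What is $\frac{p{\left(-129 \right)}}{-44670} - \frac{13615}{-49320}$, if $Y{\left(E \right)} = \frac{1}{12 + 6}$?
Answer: $\frac{47045383199}{170448391080} \approx 0.27601$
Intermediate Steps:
$Y{\left(E \right)} = \frac{1}{18}$
$p{\left(x \right)} = \frac{2 x}{\frac{1}{18} + x}$ ($p{\left(x \right)} = \frac{x + x}{x + \frac{1}{18}} = \frac{2 x}{\frac{1}{18} + x}$)
$\frac{p{\left(-129 \right)}}{-44670} - \frac{13615}{-49320} = \frac{36 \left(-129\right) \frac{1}{1 + 18 \left(-129\right)}}{-44670} - \frac{13615}{-49320} = 36 \left(-129\right) \frac{1}{1 - 2322} \left(- \frac{1}{44670}\right) - - \frac{2723}{9864} = 36 \left(-129\right) \frac{1}{-2321} \left(- \frac{1}{44670}\right) + \frac{2723}{9864} = 36 \left(-129\right) \left(- \frac{1}{2321}\right) \left(- \frac{1}{44670}\right) + \frac{2723}{9864} = \frac{4644}{2321} \left(- \frac{1}{44670}\right) + \frac{2723}{9864} = - \frac{774}{17279845} + \frac{2723}{9864} = \frac{47045383199}{170448391080}$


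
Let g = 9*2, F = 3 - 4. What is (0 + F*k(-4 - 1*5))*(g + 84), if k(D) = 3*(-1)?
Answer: 306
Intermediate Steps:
F = -1
k(D) = -3
g = 18
(0 + F*k(-4 - 1*5))*(g + 84) = (0 - 1*(-3))*(18 + 84) = (0 + 3)*102 = 3*102 = 306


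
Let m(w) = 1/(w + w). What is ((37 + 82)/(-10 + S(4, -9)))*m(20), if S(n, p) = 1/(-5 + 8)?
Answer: -357/1160 ≈ -0.30776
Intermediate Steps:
S(n, p) = ⅓ (S(n, p) = 1/3 = ⅓)
m(w) = 1/(2*w)
((37 + 82)/(-10 + S(4, -9)))*m(20) = ((37 + 82)/(-10 + ⅓))*((½)/20) = (119/(-29/3))*((½)*(1/20)) = (119*(-3/29))*(1/40) = -357/29*1/40 = -357/1160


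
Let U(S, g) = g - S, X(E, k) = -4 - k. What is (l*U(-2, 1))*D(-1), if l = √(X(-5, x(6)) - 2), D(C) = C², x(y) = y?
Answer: 6*I*√3 ≈ 10.392*I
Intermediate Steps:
l = 2*I*√3 (l = √((-4 - 1*6) - 2) = √((-4 - 6) - 2) = √(-10 - 2) = √(-12) = 2*I*√3 ≈ 3.4641*I)
(l*U(-2, 1))*D(-1) = ((2*I*√3)*(1 - 1*(-2)))*(-1)² = ((2*I*√3)*(1 + 2))*1 = ((2*I*√3)*3)*1 = (6*I*√3)*1 = 6*I*√3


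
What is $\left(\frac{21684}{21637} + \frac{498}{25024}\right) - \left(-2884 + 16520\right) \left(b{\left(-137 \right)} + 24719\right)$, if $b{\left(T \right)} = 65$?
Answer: $- \frac{91491800107296035}{270722144} \approx -3.3795 \cdot 10^{8}$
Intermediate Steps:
$\left(\frac{21684}{21637} + \frac{498}{25024}\right) - \left(-2884 + 16520\right) \left(b{\left(-137 \right)} + 24719\right) = \left(\frac{21684}{21637} + \frac{498}{25024}\right) - \left(-2884 + 16520\right) \left(65 + 24719\right) = \left(21684 \cdot \frac{1}{21637} + 498 \cdot \frac{1}{25024}\right) - 13636 \cdot 24784 = \left(\frac{21684}{21637} + \frac{249}{12512}\right) - 337954624 = \frac{276697821}{270722144} - 337954624 = - \frac{91491800107296035}{270722144}$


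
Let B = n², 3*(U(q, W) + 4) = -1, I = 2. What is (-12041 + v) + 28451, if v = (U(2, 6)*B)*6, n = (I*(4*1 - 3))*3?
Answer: 15474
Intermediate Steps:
U(q, W) = -13/3 (U(q, W) = -4 + (⅓)*(-1) = -4 - ⅓ = -13/3)
n = 6 (n = (2*(4*1 - 3))*3 = (2*(4 - 3))*3 = (2*1)*3 = 2*3 = 6)
B = 36 (B = 6² = 36)
v = -936 (v = -13/3*36*6 = -156*6 = -936)
(-12041 + v) + 28451 = (-12041 - 936) + 28451 = -12977 + 28451 = 15474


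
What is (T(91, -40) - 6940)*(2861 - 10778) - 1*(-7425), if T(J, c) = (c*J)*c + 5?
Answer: -1097803380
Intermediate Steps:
T(J, c) = 5 + J*c² (T(J, c) = (J*c)*c + 5 = J*c² + 5 = 5 + J*c²)
(T(91, -40) - 6940)*(2861 - 10778) - 1*(-7425) = ((5 + 91*(-40)²) - 6940)*(2861 - 10778) - 1*(-7425) = ((5 + 91*1600) - 6940)*(-7917) + 7425 = ((5 + 145600) - 6940)*(-7917) + 7425 = (145605 - 6940)*(-7917) + 7425 = 138665*(-7917) + 7425 = -1097810805 + 7425 = -1097803380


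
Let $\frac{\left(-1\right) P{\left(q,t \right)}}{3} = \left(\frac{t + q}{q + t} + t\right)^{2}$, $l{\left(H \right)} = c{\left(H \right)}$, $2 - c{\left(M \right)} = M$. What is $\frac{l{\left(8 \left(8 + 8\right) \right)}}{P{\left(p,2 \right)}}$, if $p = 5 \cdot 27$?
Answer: $\frac{14}{3} \approx 4.6667$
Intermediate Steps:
$c{\left(M \right)} = 2 - M$
$l{\left(H \right)} = 2 - H$
$p = 135$
$P{\left(q,t \right)} = - 3 \left(1 + t\right)^{2}$ ($P{\left(q,t \right)} = - 3 \left(\frac{t + q}{q + t} + t\right)^{2} = - 3 \left(\frac{q + t}{q + t} + t\right)^{2} = - 3 \left(1 + t\right)^{2}$)
$\frac{l{\left(8 \left(8 + 8\right) \right)}}{P{\left(p,2 \right)}} = \frac{2 - 8 \left(8 + 8\right)}{-3 - 12 - 3 \cdot 2^{2}} = \frac{2 - 8 \cdot 16}{-3 - 12 - 12} = \frac{2 - 128}{-3 - 12 - 12} = \frac{2 - 128}{-27} = \left(-126\right) \left(- \frac{1}{27}\right) = \frac{14}{3}$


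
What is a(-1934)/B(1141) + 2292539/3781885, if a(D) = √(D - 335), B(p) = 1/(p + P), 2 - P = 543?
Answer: 2292539/3781885 + 600*I*√2269 ≈ 0.60619 + 28580.0*I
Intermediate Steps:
P = -541 (P = 2 - 1*543 = 2 - 543 = -541)
B(p) = 1/(-541 + p) (B(p) = 1/(p - 541) = 1/(-541 + p))
a(D) = √(-335 + D)
a(-1934)/B(1141) + 2292539/3781885 = √(-335 - 1934)/(1/(-541 + 1141)) + 2292539/3781885 = √(-2269)/(1/600) + 2292539*(1/3781885) = (I*√2269)/(1/600) + 2292539/3781885 = (I*√2269)*600 + 2292539/3781885 = 600*I*√2269 + 2292539/3781885 = 2292539/3781885 + 600*I*√2269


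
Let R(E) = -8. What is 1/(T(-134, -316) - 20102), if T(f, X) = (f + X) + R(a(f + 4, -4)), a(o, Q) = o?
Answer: -1/20560 ≈ -4.8638e-5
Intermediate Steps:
T(f, X) = -8 + X + f (T(f, X) = (f + X) - 8 = (X + f) - 8 = -8 + X + f)
1/(T(-134, -316) - 20102) = 1/((-8 - 316 - 134) - 20102) = 1/(-458 - 20102) = 1/(-20560) = -1/20560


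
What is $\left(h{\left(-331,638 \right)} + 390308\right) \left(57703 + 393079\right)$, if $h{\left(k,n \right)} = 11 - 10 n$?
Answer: $173072790298$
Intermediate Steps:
$\left(h{\left(-331,638 \right)} + 390308\right) \left(57703 + 393079\right) = \left(\left(11 - 6380\right) + 390308\right) \left(57703 + 393079\right) = \left(\left(11 - 6380\right) + 390308\right) 450782 = \left(-6369 + 390308\right) 450782 = 383939 \cdot 450782 = 173072790298$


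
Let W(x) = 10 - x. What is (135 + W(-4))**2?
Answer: 22201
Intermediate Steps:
(135 + W(-4))**2 = (135 + (10 - 1*(-4)))**2 = (135 + (10 + 4))**2 = (135 + 14)**2 = 149**2 = 22201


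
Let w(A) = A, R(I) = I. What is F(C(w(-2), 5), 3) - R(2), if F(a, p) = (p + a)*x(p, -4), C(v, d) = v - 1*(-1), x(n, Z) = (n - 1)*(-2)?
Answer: -10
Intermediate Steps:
x(n, Z) = 2 - 2*n (x(n, Z) = (-1 + n)*(-2) = 2 - 2*n)
C(v, d) = 1 + v (C(v, d) = v + 1 = 1 + v)
F(a, p) = (2 - 2*p)*(a + p) (F(a, p) = (p + a)*(2 - 2*p) = (a + p)*(2 - 2*p) = (2 - 2*p)*(a + p))
F(C(w(-2), 5), 3) - R(2) = -2*(-1 + 3)*((1 - 2) + 3) - 1*2 = -2*2*(-1 + 3) - 2 = -2*2*2 - 2 = -8 - 2 = -10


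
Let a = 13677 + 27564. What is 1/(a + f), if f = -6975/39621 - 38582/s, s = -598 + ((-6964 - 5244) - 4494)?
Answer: 114240550/4711629187537 ≈ 2.4247e-5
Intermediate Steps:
s = -17300 (s = -598 + (-12208 - 4494) = -598 - 16702 = -17300)
a = 41241
f = 234664987/114240550 (f = -6975/39621 - 38582/(-17300) = -6975*1/39621 - 38582*(-1/17300) = -2325/13207 + 19291/8650 = 234664987/114240550 ≈ 2.0541)
1/(a + f) = 1/(41241 + 234664987/114240550) = 1/(4711629187537/114240550) = 114240550/4711629187537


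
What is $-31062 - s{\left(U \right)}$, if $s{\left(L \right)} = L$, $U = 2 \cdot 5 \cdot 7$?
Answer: $-31132$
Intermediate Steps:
$U = 70$ ($U = 10 \cdot 7 = 70$)
$-31062 - s{\left(U \right)} = -31062 - 70 = -31132$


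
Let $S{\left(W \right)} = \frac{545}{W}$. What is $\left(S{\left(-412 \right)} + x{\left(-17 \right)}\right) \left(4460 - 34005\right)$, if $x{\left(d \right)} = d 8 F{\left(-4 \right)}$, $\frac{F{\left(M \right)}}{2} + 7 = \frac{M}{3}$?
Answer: $- \frac{82724965925}{1236} \approx -6.693 \cdot 10^{7}$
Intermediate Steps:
$F{\left(M \right)} = -14 + \frac{2 M}{3}$ ($F{\left(M \right)} = -14 + 2 \frac{M}{3} = -14 + \frac{2 M}{3}$)
$x{\left(d \right)} = - \frac{400 d}{3}$ ($x{\left(d \right)} = d 8 \left(-14 + \frac{2}{3} \left(-4\right)\right) = 8 d \left(-14 - \frac{8}{3}\right) = 8 d \left(- \frac{50}{3}\right) = - \frac{400 d}{3}$)
$\left(S{\left(-412 \right)} + x{\left(-17 \right)}\right) \left(4460 - 34005\right) = \left(\frac{545}{-412} - - \frac{6800}{3}\right) \left(4460 - 34005\right) = \left(545 \left(- \frac{1}{412}\right) + \frac{6800}{3}\right) \left(-29545\right) = \left(- \frac{545}{412} + \frac{6800}{3}\right) \left(-29545\right) = \frac{2799965}{1236} \left(-29545\right) = - \frac{82724965925}{1236}$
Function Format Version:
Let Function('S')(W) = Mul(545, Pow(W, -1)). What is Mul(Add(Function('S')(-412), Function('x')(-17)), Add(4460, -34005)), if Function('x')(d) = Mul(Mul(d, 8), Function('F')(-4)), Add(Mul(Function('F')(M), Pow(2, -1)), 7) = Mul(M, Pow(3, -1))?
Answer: Rational(-82724965925, 1236) ≈ -6.6930e+7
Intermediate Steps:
Function('F')(M) = Add(-14, Mul(Rational(2, 3), M)) (Function('F')(M) = Add(-14, Mul(2, Mul(M, Pow(3, -1)))) = Add(-14, Mul(2, Mul(M, Rational(1, 3)))) = Add(-14, Mul(2, Mul(Rational(1, 3), M))) = Add(-14, Mul(Rational(2, 3), M)))
Function('x')(d) = Mul(Rational(-400, 3), d) (Function('x')(d) = Mul(Mul(d, 8), Add(-14, Mul(Rational(2, 3), -4))) = Mul(Mul(8, d), Add(-14, Rational(-8, 3))) = Mul(Mul(8, d), Rational(-50, 3)) = Mul(Rational(-400, 3), d))
Mul(Add(Function('S')(-412), Function('x')(-17)), Add(4460, -34005)) = Mul(Add(Mul(545, Pow(-412, -1)), Mul(Rational(-400, 3), -17)), Add(4460, -34005)) = Mul(Add(Mul(545, Rational(-1, 412)), Rational(6800, 3)), -29545) = Mul(Add(Rational(-545, 412), Rational(6800, 3)), -29545) = Mul(Rational(2799965, 1236), -29545) = Rational(-82724965925, 1236)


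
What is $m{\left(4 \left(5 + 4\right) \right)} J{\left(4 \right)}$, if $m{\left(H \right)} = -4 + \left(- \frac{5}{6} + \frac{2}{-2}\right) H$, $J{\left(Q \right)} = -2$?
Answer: $140$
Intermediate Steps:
$m{\left(H \right)} = -4 - \frac{11 H}{6}$ ($m{\left(H \right)} = -4 + \left(\left(-5\right) \frac{1}{6} + 2 \left(- \frac{1}{2}\right)\right) H = -4 + \left(- \frac{5}{6} - 1\right) H = -4 - \frac{11 H}{6}$)
$m{\left(4 \left(5 + 4\right) \right)} J{\left(4 \right)} = \left(-4 - \frac{11 \cdot 4 \left(5 + 4\right)}{6}\right) \left(-2\right) = \left(-4 - \frac{11 \cdot 4 \cdot 9}{6}\right) \left(-2\right) = \left(-4 - 66\right) \left(-2\right) = \left(-70\right) \left(-2\right) = 140$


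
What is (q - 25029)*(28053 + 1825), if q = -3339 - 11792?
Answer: -1199900480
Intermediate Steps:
q = -15131
(q - 25029)*(28053 + 1825) = (-15131 - 25029)*(28053 + 1825) = -40160*29878 = -1199900480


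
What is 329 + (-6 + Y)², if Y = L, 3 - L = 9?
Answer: 473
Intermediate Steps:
L = -6 (L = 3 - 1*9 = 3 - 9 = -6)
Y = -6
329 + (-6 + Y)² = 329 + (-6 - 6)² = 329 + (-12)² = 329 + 144 = 473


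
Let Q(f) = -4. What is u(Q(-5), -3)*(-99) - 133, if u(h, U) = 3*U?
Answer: 758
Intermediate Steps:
u(Q(-5), -3)*(-99) - 133 = (3*(-3))*(-99) - 133 = -9*(-99) - 133 = 891 - 133 = 758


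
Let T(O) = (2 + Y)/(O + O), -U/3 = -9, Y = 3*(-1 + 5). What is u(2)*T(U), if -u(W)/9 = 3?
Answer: -7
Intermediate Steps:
Y = 12 (Y = 3*4 = 12)
U = 27 (U = -3*(-9) = 27)
u(W) = -27 (u(W) = -9*3 = -27)
T(O) = 7/O (T(O) = (2 + 12)/(O + O) = 14/((2*O)) = 14*(1/(2*O)) = 7/O)
u(2)*T(U) = -189/27 = -27*7/27 = -7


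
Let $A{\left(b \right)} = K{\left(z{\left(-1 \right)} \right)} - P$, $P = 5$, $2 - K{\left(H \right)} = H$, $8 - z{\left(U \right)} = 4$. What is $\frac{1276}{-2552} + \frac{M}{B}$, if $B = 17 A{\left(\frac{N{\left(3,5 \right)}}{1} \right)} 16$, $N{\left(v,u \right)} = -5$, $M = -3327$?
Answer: $\frac{2375}{1904} \approx 1.2474$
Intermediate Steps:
$z{\left(U \right)} = 4$ ($z{\left(U \right)} = 8 - 4 = 4$)
$K{\left(H \right)} = 2 - H$
$A{\left(b \right)} = -7$ ($A{\left(b \right)} = \left(2 - 4\right) - 5 = -2 - 5 = -7$)
$B = -1904$ ($B = 17 \left(-7\right) 16 = \left(-119\right) 16 = -1904$)
$\frac{1276}{-2552} + \frac{M}{B} = \frac{1276}{-2552} - \frac{3327}{-1904} = 1276 \left(- \frac{1}{2552}\right) - - \frac{3327}{1904} = - \frac{1}{2} + \frac{3327}{1904} = \frac{2375}{1904}$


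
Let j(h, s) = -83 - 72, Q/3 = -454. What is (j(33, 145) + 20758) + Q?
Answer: 19241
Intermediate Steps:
Q = -1362 (Q = 3*(-454) = -1362)
j(h, s) = -155
(j(33, 145) + 20758) + Q = (-155 + 20758) - 1362 = 20603 - 1362 = 19241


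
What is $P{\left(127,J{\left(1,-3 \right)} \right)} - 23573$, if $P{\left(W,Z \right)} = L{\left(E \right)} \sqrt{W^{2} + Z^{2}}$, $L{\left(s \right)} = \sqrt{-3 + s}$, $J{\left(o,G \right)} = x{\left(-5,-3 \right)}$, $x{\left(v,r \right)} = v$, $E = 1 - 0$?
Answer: $-23573 + 2 i \sqrt{8077} \approx -23573.0 + 179.74 i$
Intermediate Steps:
$E = 1$ ($E = 1 + 0 = 1$)
$J{\left(o,G \right)} = -5$
$P{\left(W,Z \right)} = i \sqrt{2} \sqrt{W^{2} + Z^{2}}$ ($P{\left(W,Z \right)} = \sqrt{-3 + 1} \sqrt{W^{2} + Z^{2}} = \sqrt{-2} \sqrt{W^{2} + Z^{2}} = i \sqrt{2} \sqrt{W^{2} + Z^{2}}$)
$P{\left(127,J{\left(1,-3 \right)} \right)} - 23573 = i \sqrt{2} \sqrt{127^{2} + \left(-5\right)^{2}} - 23573 = i \sqrt{2} \sqrt{16129 + 25} - 23573 = i \sqrt{2} \sqrt{16154} - 23573 = 2 i \sqrt{8077} - 23573 = -23573 + 2 i \sqrt{8077}$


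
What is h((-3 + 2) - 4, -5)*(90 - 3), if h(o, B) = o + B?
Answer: -870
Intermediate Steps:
h(o, B) = B + o
h((-3 + 2) - 4, -5)*(90 - 3) = (-5 + ((-3 + 2) - 4))*(90 - 3) = (-5 + (-1 - 4))*87 = (-5 - 5)*87 = -10*87 = -870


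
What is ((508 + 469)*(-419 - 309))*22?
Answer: -15647632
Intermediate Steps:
((508 + 469)*(-419 - 309))*22 = (977*(-728))*22 = -711256*22 = -15647632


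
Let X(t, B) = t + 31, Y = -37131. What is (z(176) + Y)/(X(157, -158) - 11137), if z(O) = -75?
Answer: 37206/10949 ≈ 3.3981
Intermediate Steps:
X(t, B) = 31 + t
(z(176) + Y)/(X(157, -158) - 11137) = (-75 - 37131)/((31 + 157) - 11137) = -37206/(188 - 11137) = -37206/(-10949) = -37206*(-1/10949) = 37206/10949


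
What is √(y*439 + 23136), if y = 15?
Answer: √29721 ≈ 172.40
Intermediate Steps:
√(y*439 + 23136) = √(15*439 + 23136) = √(6585 + 23136) = √29721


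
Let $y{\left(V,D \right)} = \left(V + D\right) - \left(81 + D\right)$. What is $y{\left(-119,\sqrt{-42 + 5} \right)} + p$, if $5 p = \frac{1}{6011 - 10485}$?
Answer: $- \frac{4474001}{22370} \approx -200.0$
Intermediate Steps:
$y{\left(V,D \right)} = -81 + V$ ($y{\left(V,D \right)} = \left(D + V\right) - \left(81 + D\right) = -81 + V$)
$p = - \frac{1}{22370}$ ($p = \frac{1}{5 \left(6011 - 10485\right)} = \frac{1}{5 \left(-4474\right)} = \frac{1}{5} \left(- \frac{1}{4474}\right) = - \frac{1}{22370} \approx -4.4703 \cdot 10^{-5}$)
$y{\left(-119,\sqrt{-42 + 5} \right)} + p = \left(-81 - 119\right) - \frac{1}{22370} = -200 - \frac{1}{22370} = - \frac{4474001}{22370}$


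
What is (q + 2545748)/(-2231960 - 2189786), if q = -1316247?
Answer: -175643/631678 ≈ -0.27806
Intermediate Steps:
(q + 2545748)/(-2231960 - 2189786) = (-1316247 + 2545748)/(-2231960 - 2189786) = 1229501/(-4421746) = 1229501*(-1/4421746) = -175643/631678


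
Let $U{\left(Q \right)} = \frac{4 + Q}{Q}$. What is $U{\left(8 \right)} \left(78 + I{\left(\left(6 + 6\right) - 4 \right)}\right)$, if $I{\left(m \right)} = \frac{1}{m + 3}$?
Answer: $\frac{2577}{22} \approx 117.14$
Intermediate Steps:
$I{\left(m \right)} = \frac{1}{3 + m}$
$U{\left(Q \right)} = \frac{4 + Q}{Q}$
$U{\left(8 \right)} \left(78 + I{\left(\left(6 + 6\right) - 4 \right)}\right) = \frac{4 + 8}{8} \left(78 + \frac{1}{3 + \left(\left(6 + 6\right) - 4\right)}\right) = \frac{1}{8} \cdot 12 \left(78 + \frac{1}{3 + \left(12 - 4\right)}\right) = \frac{3 \left(78 + \frac{1}{3 + 8}\right)}{2} = \frac{3 \left(78 + \frac{1}{11}\right)}{2} = \frac{3}{2} \cdot \frac{859}{11} = \frac{2577}{22}$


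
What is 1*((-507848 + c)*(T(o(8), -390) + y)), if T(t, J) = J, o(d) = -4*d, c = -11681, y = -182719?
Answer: 95130435661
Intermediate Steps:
1*((-507848 + c)*(T(o(8), -390) + y)) = 1*((-507848 - 11681)*(-390 - 182719)) = 1*(-519529*(-183109)) = 1*95130435661 = 95130435661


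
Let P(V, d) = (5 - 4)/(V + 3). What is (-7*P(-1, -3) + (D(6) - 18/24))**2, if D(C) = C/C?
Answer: 169/16 ≈ 10.563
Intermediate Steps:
P(V, d) = 1/(3 + V)
D(C) = 1
(-7*P(-1, -3) + (D(6) - 18/24))**2 = (-7/(3 - 1) + (1 - 18/24))**2 = (-7/2 + (1 - 18*1/24))**2 = (-7*1/2 + (1 - 3/4))**2 = (-7/2 + 1/4)**2 = (-13/4)**2 = 169/16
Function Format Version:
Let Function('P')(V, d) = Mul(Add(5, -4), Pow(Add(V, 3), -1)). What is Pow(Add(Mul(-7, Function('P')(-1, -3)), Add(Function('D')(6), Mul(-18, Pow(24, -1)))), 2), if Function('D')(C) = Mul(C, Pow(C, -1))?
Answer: Rational(169, 16) ≈ 10.563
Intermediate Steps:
Function('P')(V, d) = Pow(Add(3, V), -1) (Function('P')(V, d) = Mul(1, Pow(Add(3, V), -1)) = Pow(Add(3, V), -1))
Function('D')(C) = 1
Pow(Add(Mul(-7, Function('P')(-1, -3)), Add(Function('D')(6), Mul(-18, Pow(24, -1)))), 2) = Pow(Add(Mul(-7, Pow(Add(3, -1), -1)), Add(1, Mul(-18, Pow(24, -1)))), 2) = Pow(Add(Mul(-7, Pow(2, -1)), Add(1, Mul(-18, Rational(1, 24)))), 2) = Pow(Add(Mul(-7, Rational(1, 2)), Add(1, Rational(-3, 4))), 2) = Pow(Add(Rational(-7, 2), Rational(1, 4)), 2) = Pow(Rational(-13, 4), 2) = Rational(169, 16)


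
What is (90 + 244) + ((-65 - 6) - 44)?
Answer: 219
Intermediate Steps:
(90 + 244) + ((-65 - 6) - 44) = 334 + (-71 - 44) = 334 - 115 = 219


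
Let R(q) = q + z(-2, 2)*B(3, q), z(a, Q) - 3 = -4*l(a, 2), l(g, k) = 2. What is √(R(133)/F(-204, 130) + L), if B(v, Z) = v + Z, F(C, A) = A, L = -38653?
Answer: I*√653306810/130 ≈ 196.61*I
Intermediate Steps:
B(v, Z) = Z + v
z(a, Q) = -5 (z(a, Q) = 3 - 4*2 = 3 - 8 = -5)
R(q) = -15 - 4*q (R(q) = q - 5*(q + 3) = q - 5*(3 + q) = q + (-15 - 5*q) = -15 - 4*q)
√(R(133)/F(-204, 130) + L) = √((-15 - 4*133)/130 - 38653) = √((-15 - 532)*(1/130) - 38653) = √(-547*1/130 - 38653) = √(-547/130 - 38653) = √(-5025437/130) = I*√653306810/130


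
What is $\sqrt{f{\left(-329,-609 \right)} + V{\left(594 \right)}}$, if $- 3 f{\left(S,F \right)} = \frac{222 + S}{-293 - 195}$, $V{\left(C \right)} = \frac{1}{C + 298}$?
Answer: $\frac{i \sqrt{1917614910}}{163236} \approx 0.26827 i$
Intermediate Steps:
$V{\left(C \right)} = \frac{1}{298 + C}$
$f{\left(S,F \right)} = \frac{37}{244} + \frac{S}{1464}$ ($f{\left(S,F \right)} = - \frac{\left(222 + S\right) \frac{1}{-293 - 195}}{3} = - \frac{\left(222 + S\right) \frac{1}{-488}}{3} = - \frac{\left(222 + S\right) \left(- \frac{1}{488}\right)}{3} = - \frac{- \frac{111}{244} - \frac{S}{488}}{3} = \frac{37}{244} + \frac{S}{1464}$)
$\sqrt{f{\left(-329,-609 \right)} + V{\left(594 \right)}} = \sqrt{\left(\frac{37}{244} + \frac{1}{1464} \left(-329\right)\right) + \frac{1}{298 + 594}} = \sqrt{\left(\frac{37}{244} - \frac{329}{1464}\right) + \frac{1}{892}} = \sqrt{- \frac{107}{1464} + \frac{1}{892}} = \sqrt{- \frac{23495}{326472}} = \frac{i \sqrt{1917614910}}{163236}$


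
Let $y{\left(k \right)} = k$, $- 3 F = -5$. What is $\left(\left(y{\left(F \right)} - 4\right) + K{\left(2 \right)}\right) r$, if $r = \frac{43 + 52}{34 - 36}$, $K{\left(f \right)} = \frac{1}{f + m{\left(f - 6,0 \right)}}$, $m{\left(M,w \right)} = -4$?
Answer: $\frac{1615}{12} \approx 134.58$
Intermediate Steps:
$F = \frac{5}{3}$ ($F = \left(- \frac{1}{3}\right) \left(-5\right) = \frac{5}{3} \approx 1.6667$)
$K{\left(f \right)} = \frac{1}{-4 + f}$ ($K{\left(f \right)} = \frac{1}{f - 4} = \frac{1}{-4 + f}$)
$r = - \frac{95}{2}$ ($r = \frac{95}{-2} = 95 \left(- \frac{1}{2}\right) = - \frac{95}{2} \approx -47.5$)
$\left(\left(y{\left(F \right)} - 4\right) + K{\left(2 \right)}\right) r = \left(\left(\frac{5}{3} - 4\right) + \frac{1}{-4 + 2}\right) \left(- \frac{95}{2}\right) = \left(- \frac{7}{3} + \frac{1}{-2}\right) \left(- \frac{95}{2}\right) = \left(- \frac{7}{3} - \frac{1}{2}\right) \left(- \frac{95}{2}\right) = \left(- \frac{17}{6}\right) \left(- \frac{95}{2}\right) = \frac{1615}{12}$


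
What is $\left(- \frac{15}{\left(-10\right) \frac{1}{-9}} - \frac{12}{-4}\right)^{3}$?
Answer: $- \frac{9261}{8} \approx -1157.6$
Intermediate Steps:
$\left(- \frac{15}{\left(-10\right) \frac{1}{-9}} - \frac{12}{-4}\right)^{3} = \left(- \frac{15}{\left(-10\right) \left(- \frac{1}{9}\right)} - -3\right)^{3} = \left(- \frac{15}{\frac{10}{9}} + 3\right)^{3} = \left(\left(-15\right) \frac{9}{10} + 3\right)^{3} = \left(- \frac{27}{2} + 3\right)^{3} = \left(- \frac{21}{2}\right)^{3} = - \frac{9261}{8}$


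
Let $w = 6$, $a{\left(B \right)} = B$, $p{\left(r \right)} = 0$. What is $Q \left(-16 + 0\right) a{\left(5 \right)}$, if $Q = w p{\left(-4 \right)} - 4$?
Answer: $320$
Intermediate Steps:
$Q = -4$ ($Q = 6 \cdot 0 - 4 = 0 - 4 = -4$)
$Q \left(-16 + 0\right) a{\left(5 \right)} = - 4 \left(-16 + 0\right) 5 = \left(-4\right) \left(-16\right) 5 = 64 \cdot 5 = 320$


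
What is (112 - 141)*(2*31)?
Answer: -1798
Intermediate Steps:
(112 - 141)*(2*31) = -29*62 = -1798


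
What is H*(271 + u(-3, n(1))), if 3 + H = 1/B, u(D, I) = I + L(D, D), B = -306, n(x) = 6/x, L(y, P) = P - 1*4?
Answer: -13785/17 ≈ -810.88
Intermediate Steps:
L(y, P) = -4 + P (L(y, P) = P - 4 = -4 + P)
u(D, I) = -4 + D + I (u(D, I) = I + (-4 + D) = -4 + D + I)
H = -919/306 (H = -3 + 1/(-306) = -3 - 1/306 = -919/306 ≈ -3.0033)
H*(271 + u(-3, n(1))) = -919*(271 + (-4 - 3 + 6/1))/306 = -919*(271 + (-4 - 3 + 6*1))/306 = -919*(271 + (-4 - 3 + 6))/306 = -919*(271 - 1)/306 = -919/306*270 = -13785/17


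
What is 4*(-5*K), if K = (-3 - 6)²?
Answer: -1620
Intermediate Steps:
K = 81 (K = (-9)² = 81)
4*(-5*K) = 4*(-5*81) = 4*(-405) = -1620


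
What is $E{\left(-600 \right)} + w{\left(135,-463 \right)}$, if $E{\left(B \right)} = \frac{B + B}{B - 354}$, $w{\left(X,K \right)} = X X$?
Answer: $\frac{2897975}{159} \approx 18226.0$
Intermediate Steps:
$w{\left(X,K \right)} = X^{2}$
$E{\left(B \right)} = \frac{2 B}{-354 + B}$
$E{\left(-600 \right)} + w{\left(135,-463 \right)} = 2 \left(-600\right) \frac{1}{-354 - 600} + 135^{2} = 2 \left(-600\right) \frac{1}{-954} + 18225 = 2 \left(-600\right) \left(- \frac{1}{954}\right) + 18225 = \frac{200}{159} + 18225 = \frac{2897975}{159}$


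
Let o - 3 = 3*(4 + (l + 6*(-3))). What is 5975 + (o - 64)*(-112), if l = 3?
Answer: 16503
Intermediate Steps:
o = -30 (o = 3 + 3*(4 + (3 + 6*(-3))) = 3 + 3*(4 + (3 - 18)) = 3 + 3*(4 - 15) = 3 + 3*(-11) = 3 - 33 = -30)
5975 + (o - 64)*(-112) = 5975 + (-30 - 64)*(-112) = 5975 - 94*(-112) = 5975 + 10528 = 16503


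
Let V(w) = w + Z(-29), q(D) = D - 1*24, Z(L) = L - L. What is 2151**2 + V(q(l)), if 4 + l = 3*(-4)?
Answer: 4626761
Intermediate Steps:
Z(L) = 0
l = -16 (l = -4 + 3*(-4) = -4 - 12 = -16)
q(D) = -24 + D (q(D) = D - 24 = -24 + D)
V(w) = w (V(w) = w + 0 = w)
2151**2 + V(q(l)) = 2151**2 + (-24 - 16) = 4626801 - 40 = 4626761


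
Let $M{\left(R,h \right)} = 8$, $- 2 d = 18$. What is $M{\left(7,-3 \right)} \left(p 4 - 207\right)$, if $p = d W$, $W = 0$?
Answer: $-1656$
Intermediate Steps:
$d = -9$ ($d = \left(- \frac{1}{2}\right) 18 = -9$)
$p = 0$ ($p = \left(-9\right) 0 = 0$)
$M{\left(7,-3 \right)} \left(p 4 - 207\right) = 8 \left(0 \cdot 4 - 207\right) = 8 \left(0 - 207\right) = 8 \left(-207\right) = -1656$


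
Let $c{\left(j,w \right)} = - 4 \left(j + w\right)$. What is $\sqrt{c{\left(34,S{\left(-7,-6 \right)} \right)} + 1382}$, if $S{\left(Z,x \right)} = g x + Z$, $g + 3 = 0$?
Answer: $\sqrt{1202} \approx 34.67$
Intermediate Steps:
$g = -3$ ($g = -3 + 0 = -3$)
$S{\left(Z,x \right)} = Z - 3 x$ ($S{\left(Z,x \right)} = - 3 x + Z = Z - 3 x$)
$c{\left(j,w \right)} = - 4 j - 4 w$
$\sqrt{c{\left(34,S{\left(-7,-6 \right)} \right)} + 1382} = \sqrt{\left(\left(-4\right) 34 - 4 \left(-7 - -18\right)\right) + 1382} = \sqrt{\left(-136 - 4 \left(-7 + 18\right)\right) + 1382} = \sqrt{\left(-136 - 44\right) + 1382} = \sqrt{-180 + 1382} = \sqrt{1202}$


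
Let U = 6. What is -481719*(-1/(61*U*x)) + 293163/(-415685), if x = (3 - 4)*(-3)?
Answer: 66640489847/152140710 ≈ 438.02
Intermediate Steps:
x = 3 (x = -1*(-3) = 3)
-481719*(-1/(61*U*x)) + 293163/(-415685) = -481719/((6*(-61))*3) + 293163/(-415685) = -481719/((-366*3)) + 293163*(-1/415685) = -481719/(-1098) - 293163/415685 = -481719*(-1/1098) - 293163/415685 = 160573/366 - 293163/415685 = 66640489847/152140710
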